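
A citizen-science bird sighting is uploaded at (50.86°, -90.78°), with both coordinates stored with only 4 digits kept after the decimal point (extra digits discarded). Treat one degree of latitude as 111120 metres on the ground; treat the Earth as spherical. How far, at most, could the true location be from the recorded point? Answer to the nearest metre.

Truncating at 4 decimal places can drop up to a full unit in the last place, so each coordinate may be off by as much as 0.0001°.
Latitude error → 0.0001 × 111120 = 11.112 m along the meridian.
Longitude error → 0.0001 × 111120 × cos 50.86° = 0.0001 × 111120 × 0.6312 ≈ 7.01409 m.
Combining orthogonally: (11.112² + 7.01409²)^½ ≈ 13.1405 m.

13 metres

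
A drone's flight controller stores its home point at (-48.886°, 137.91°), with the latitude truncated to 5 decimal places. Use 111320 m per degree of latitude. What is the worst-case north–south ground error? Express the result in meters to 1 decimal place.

Truncating at 5 decimal places can drop up to a full unit in the last place, so the latitude may be off by as much as 1e-05°.
So the N–S error is at most 1e-05 × 111320 = 1.1132 m.

1.1 meters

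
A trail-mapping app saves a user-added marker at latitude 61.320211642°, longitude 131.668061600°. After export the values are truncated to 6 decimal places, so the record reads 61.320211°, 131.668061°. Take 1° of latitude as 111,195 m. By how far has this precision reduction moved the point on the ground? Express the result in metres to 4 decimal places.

0.0782 metres

The latitude changed by +0.000000642° and the longitude by +0.000000600°.
N–S: 0.000000642° × 111195 m/° = 0.0713872 m.
East–west at this latitude: 0.000000600° × 111195 × cos 61.3202° ≈ 0.000000600 × 53364 = 0.0320184 m.
Combined displacement = (0.0713872² + 0.0320184²)^½ ≈ 0.0782388 m.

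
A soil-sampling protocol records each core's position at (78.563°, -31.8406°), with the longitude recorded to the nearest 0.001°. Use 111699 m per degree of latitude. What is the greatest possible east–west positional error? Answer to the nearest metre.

11 metres

Rounding to 3 decimal places leaves the longitude within ±0.0005° of the true value.
At latitude 78.563° a degree of longitude spans 111699 m × cos 78.563° = 111699 × 0.1983 ≈ 22148.8 m.
East–west error: 0.0005° × 22148.8 m/° ≈ 11.0744 m.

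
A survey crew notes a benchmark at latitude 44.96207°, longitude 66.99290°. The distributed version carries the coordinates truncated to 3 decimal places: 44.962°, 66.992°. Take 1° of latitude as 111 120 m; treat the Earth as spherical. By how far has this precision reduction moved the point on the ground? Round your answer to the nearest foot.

The latitude changed by +0.00007° and the longitude by +0.00090°.
North–south shift: 0.00007 × 111120 = 7.7784 m.
E–W at 44.962°: 0.00090° × 111120 × cos 44.962° = 0.00090 × 111120 × 0.7076 ≈ 70.7632 m.
Distance: √(7.7784² + 70.7632²) ≈ 71.1894 m.
Converting: 71.1894 m × 3.2808 ft/m ≈ 233.56 ft.

234 feet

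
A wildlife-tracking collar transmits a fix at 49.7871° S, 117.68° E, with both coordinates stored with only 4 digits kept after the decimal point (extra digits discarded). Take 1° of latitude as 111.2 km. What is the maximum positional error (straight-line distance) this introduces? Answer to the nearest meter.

13 meters

Truncating at 4 decimal places can drop up to a full unit in the last place, so each coordinate may be off by as much as 0.0001°.
Latitude error → 0.0001 × 111200 = 11.12 m along the meridian.
E–W at 49.7871°: 0.0001° × 111200 × cos 49.7871° = 0.0001 × 111200 × 0.6456 ≈ 7.1794 m.
The two errors are perpendicular, so the maximum displacement is √(11.12² + 7.1794²) ≈ 13.2362 m.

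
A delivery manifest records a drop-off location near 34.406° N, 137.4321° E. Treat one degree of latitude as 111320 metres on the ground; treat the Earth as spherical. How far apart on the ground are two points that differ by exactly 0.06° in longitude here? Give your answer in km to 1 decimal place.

5.5 km

One degree of longitude here spans 111320 × cos 34.406° = 111320 × 0.8251 ≈ 91845 m; 0.06° of that is 5510.7 m.
That is 5510.7 m = 5.5107 km.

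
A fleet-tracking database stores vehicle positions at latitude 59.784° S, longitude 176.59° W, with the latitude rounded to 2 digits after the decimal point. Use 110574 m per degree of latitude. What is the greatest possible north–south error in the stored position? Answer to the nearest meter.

553 meters

Rounding to 2 decimal places leaves the latitude within ±0.005° of the true value.
So the N–S error is at most 0.005 × 110574 = 552.87 m.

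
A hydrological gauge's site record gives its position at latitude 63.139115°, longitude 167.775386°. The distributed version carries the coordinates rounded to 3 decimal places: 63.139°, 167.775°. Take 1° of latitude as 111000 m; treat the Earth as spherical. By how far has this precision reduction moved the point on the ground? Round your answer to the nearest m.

23 m

Δlat = 63.139115 − 63.139 = +0.000115°; Δlon = 167.775386 − 167.775 = +0.000386°.
North–south shift: 0.000115 × 111000 = 12.765 m.
East–west at this latitude: 0.000386° × 111000 × cos 63.139° ≈ 0.000386 × 50152.9 = 19.359 m.
Hypotenuse of the two orthogonal shifts: √(12.765² + 19.359²) = 23.1887 m.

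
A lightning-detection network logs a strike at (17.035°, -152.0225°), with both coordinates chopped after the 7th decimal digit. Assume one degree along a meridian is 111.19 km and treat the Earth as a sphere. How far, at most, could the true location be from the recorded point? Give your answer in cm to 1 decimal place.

1.5 cm

Truncating at 7 decimal places can drop up to a full unit in the last place, so each coordinate may be off by as much as 1e-07°.
North–south component: 1e-07° × 111190 = 0.011119 m.
Longitude error → 1e-07 × 111190 × cos 17.035° = 1e-07 × 111190 × 0.9561 ≈ 0.0106312 m.
The two errors are perpendicular, so the maximum displacement is √(0.011119² + 0.0106312²) ≈ 0.0153836 m.
That is 0.0153836 m = 1.5384 cm.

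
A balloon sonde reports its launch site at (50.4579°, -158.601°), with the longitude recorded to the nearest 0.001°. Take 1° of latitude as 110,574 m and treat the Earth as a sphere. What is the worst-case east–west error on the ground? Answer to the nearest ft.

115 ft

Rounding to 3 decimal places leaves the longitude within ±0.0005° of the true value.
Parallels shrink by cos φ, so at 50.4579° a degree of longitude is 110574 × 0.6366 ≈ 70396.4 m.
So at most 0.0005° × 70396.4 ≈ 35.1982 m east–west.
Converting: 35.1982 m × 3.2808 ft/m ≈ 115.48 ft.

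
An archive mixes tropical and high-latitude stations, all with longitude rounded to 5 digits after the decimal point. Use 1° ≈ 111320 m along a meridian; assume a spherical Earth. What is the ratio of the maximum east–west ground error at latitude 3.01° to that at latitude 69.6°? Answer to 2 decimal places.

2.86

Rounding to 5 decimal places leaves the longitude within ±5e-06° of the true value.
At 3.01°: 5e-06° × 111320 × cos 3.01° = 5e-06 × 111320 × 0.9986 ≈ 0.55583 m.
At 69.6°: 5e-06° × 111320 × cos 69.6° = 5e-06 × 111320 × 0.3486 ≈ 0.19402 m.
Ratio: 0.55583 / 0.19402 = cos 3.01° / cos 69.6° ≈ 2.8649.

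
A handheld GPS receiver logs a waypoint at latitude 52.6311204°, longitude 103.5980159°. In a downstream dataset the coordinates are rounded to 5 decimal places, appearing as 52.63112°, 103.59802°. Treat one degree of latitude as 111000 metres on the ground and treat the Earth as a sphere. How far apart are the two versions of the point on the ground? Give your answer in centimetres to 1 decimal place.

Δlat = 52.6311204 − 52.63112 = +0.0000004°; Δlon = 103.5980159 − 103.59802 = -0.0000041°.
N–S: 0.0000004° × 111000 m/° = 0.0444 m.
E–W at 52.6311°: -0.0000041° × 111000 × cos 52.6311° = -0.0000041 × 111000 × 0.6069 ≈ -0.27622 m.
Hypotenuse of the two orthogonal shifts: √(0.0444² + 0.27622²) = 0.279766 m.
That is 0.279766 m = 27.977 cm.

28.0 centimetres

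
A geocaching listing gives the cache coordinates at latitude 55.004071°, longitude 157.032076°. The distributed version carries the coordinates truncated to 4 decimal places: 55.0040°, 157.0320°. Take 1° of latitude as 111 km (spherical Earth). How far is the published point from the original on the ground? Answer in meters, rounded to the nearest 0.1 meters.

9.2 meters

Δlat = 55.004071 − 55.0040 = +0.000071°; Δlon = 157.032076 − 157.0320 = +0.000076°.
North–south shift: 0.000071 × 111000 = 7.881 m.
E–W at 55.004°: 0.000076° × 111000 × cos 55.004° = 0.000076 × 111000 × 0.5735 ≈ 4.83821 m.
Hypotenuse of the two orthogonal shifts: √(7.881² + 4.83821²) = 9.24762 m.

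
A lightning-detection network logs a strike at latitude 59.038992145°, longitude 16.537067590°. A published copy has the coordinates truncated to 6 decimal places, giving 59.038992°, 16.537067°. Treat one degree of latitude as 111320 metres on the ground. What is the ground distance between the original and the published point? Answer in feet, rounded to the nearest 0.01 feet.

Δlat = 59.038992145 − 59.038992 = +0.000000145°; Δlon = 16.537067590 − 16.537067 = +0.000000590°.
N–S: 0.000000145° × 111320 m/° = 0.0161414 m.
East–west at this latitude: 0.000000590° × 111320 × cos 59.039° ≈ 0.000000590 × 57269.1 = 0.0337888 m.
Distance: √(0.0161414² + 0.0337888²) ≈ 0.0374463 m.
Converting: 0.0374463 m × 3.2808 ft/m ≈ 0.12286 ft.

0.12 feet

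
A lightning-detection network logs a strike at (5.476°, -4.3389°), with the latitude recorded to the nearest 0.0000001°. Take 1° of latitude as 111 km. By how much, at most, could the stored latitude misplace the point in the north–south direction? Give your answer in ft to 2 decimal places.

0.02 ft

Rounding to 7 decimal places leaves the latitude within ±5e-08° of the true value.
North–south distance: 5e-08° × 111000 m/° = 0.00555 m.
Converting: 0.00555 m × 3.2808 ft/m ≈ 0.018209 ft.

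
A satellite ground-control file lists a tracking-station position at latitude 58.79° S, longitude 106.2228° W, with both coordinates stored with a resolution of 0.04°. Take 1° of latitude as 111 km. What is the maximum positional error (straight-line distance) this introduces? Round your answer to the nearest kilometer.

With a 0.04° grid the true value lies within half a step, ±0.04°/2 = ±0.02°, of the stored one.
N–S: 0.02° × 111000 m/° = 2220 m.
E–W at 58.79°: 0.02° × 111000 × cos 58.79° = 0.02 × 111000 × 0.5182 ≈ 1150.35 m.
Worst case both components are at the extreme and orthogonal: √(2220² + 1150.35²) ≈ 2500.34 m.
That is 2500.34 m = 2.5003 km.

3 kilometers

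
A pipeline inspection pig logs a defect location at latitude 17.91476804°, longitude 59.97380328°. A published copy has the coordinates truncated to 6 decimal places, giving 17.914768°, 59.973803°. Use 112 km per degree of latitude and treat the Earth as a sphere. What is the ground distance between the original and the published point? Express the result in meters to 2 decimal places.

0.03 meters

The latitude changed by +0.00000004° and the longitude by +0.00000028°.
North–south shift: 0.00000004 × 112000 = 0.00448 m.
E–W at 17.9148°: 0.00000028° × 112000 × cos 17.9148° = 0.00000028 × 112000 × 0.9515 ≈ 0.0298395 m.
Hypotenuse of the two orthogonal shifts: √(0.00448² + 0.0298395²) = 0.0301739 m.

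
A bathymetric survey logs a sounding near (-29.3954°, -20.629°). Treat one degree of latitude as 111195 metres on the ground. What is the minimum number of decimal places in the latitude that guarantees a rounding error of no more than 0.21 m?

6

One degree of latitude covers 111195 m.
Rounding to N decimal places gives at most 0.5 × 10⁻ᴺ degrees of error, i.e. 0.5 × 10⁻ᴺ × 111195 m.
Setting 55597.5 × 10⁻ᴺ ≤ 0.21 gives 10ᴺ ≥ 2.648e+05, i.e. N ≥ 5.42.
At 5 places the error can reach 0.556 m, but 6 places keeps it to 0.0556 m.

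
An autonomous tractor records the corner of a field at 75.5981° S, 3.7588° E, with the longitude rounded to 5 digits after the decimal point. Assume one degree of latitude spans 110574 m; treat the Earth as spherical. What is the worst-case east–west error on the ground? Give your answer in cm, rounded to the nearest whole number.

Rounding to 5 decimal places leaves the longitude within ±5e-06° of the true value.
One degree of longitude at 75.5981° is 110574 × cos 75.5981° ≈ 110574 × 0.2487 = 27502.2 m.
East–west error: 5e-06° × 27502.2 m/° ≈ 0.137511 m.
That is 0.137511 m = 13.751 cm.

14 cm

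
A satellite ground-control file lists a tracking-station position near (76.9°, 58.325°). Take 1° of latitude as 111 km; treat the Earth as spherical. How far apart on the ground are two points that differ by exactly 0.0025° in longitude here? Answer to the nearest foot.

206 feet

One degree of longitude here spans 111000 × cos 76.9° = 111000 × 0.2267 ≈ 25158.3 m; 0.0025° of that is 62.8957 m.
In feet: 62.8957 m ÷ 0.3048 ≈ 206.35 ft.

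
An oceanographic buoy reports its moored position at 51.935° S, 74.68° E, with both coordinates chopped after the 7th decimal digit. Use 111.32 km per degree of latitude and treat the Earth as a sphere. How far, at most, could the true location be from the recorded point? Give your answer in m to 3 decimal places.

Truncating at 7 decimal places can drop up to a full unit in the last place, so each coordinate may be off by as much as 1e-07°.
N–S: 1e-07° × 111320 m/° = 0.011132 m.
East–west component at 51.935°: 1e-07° × 111320 × cos 51.935° ≈ 1e-07 × 68634.9 ≈ 0.00686349 m.
The two errors are perpendicular, so the maximum displacement is √(0.011132² + 0.00686349²) ≈ 0.0130778 m.

0.013 m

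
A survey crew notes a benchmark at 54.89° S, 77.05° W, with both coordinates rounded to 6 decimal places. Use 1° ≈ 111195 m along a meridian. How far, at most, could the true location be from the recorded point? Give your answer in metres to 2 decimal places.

Rounding to 6 decimal places leaves each coordinate within ±5e-07° of the true value.
North–south component: 5e-07° × 111195 = 0.0555975 m.
East–west component at 54.89°: 5e-07° × 111195 × cos 54.89° ≈ 5e-07 × 63953.6 ≈ 0.0319768 m.
Worst case both components are at the extreme and orthogonal: √(0.0555975² + 0.0319768²) ≈ 0.0641373 m.

0.06 metres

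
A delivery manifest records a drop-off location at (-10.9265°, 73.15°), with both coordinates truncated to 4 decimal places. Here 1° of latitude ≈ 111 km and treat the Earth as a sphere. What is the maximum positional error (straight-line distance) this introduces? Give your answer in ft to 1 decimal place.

51.0 ft

Truncating at 4 decimal places can drop up to a full unit in the last place, so each coordinate may be off by as much as 0.0001°.
Latitude error → 0.0001 × 111000 = 11.1 m along the meridian.
East–west component at 10.9265°: 0.0001° × 111000 × cos 10.9265° ≈ 0.0001 × 108988 ≈ 10.8988 m.
Combining orthogonally: (11.1² + 10.8988²)^½ ≈ 15.5561 m.
Converting: 15.5561 m × 3.2808 ft/m ≈ 51.037 ft.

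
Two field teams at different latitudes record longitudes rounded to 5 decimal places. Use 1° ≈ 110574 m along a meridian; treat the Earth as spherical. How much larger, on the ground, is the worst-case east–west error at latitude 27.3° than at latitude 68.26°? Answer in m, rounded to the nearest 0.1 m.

Rounding to 5 decimal places leaves the longitude within ±5e-06° of the true value.
At 27.3°: 5e-06° × 110574 × cos 27.3° = 5e-06 × 110574 × 0.8886 ≈ 0.49129 m.
Error at 68.26° = 5e-06° × 110574 × cos 68.26° ≈ 0.55287 × 0.3704 = 0.20478 m.
So the lower-latitude error exceeds the higher by 0.49129 − 0.20478 = 0.28651 m.

0.3 m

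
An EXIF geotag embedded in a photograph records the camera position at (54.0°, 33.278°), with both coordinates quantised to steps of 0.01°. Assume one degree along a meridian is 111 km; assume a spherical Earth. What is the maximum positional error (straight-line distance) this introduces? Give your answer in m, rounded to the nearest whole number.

With a 0.01° grid the true value lies within half a step, ±0.01°/2 = ±0.005°, of the stored one.
N–S: 0.005° × 111000 m/° = 555 m.
E–W at 54°: 0.005° × 111000 × cos 54° = 0.005 × 111000 × 0.5878 ≈ 326.221 m.
Worst case both components are at the extreme and orthogonal: √(555² + 326.221²) ≈ 643.774 m.

644 m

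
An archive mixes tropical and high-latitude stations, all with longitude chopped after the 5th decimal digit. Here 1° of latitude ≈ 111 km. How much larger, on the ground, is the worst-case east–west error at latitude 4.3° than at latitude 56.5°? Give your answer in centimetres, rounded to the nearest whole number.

Truncating at 5 decimal places can drop up to a full unit in the last place, so the longitude may be off by as much as 1e-05°.
Error at 4.3° = 1e-05° × 111000 × cos 4.3° ≈ 1.11 × 0.9972 = 1.1069 m.
Error at 56.5° = 1e-05° × 111000 × cos 56.5° ≈ 1.11 × 0.5519 = 0.61265 m.
Difference: 1.1069 − 0.61265 = 0.49423 m.
That is 0.494225 m = 49.423 cm.

49 centimetres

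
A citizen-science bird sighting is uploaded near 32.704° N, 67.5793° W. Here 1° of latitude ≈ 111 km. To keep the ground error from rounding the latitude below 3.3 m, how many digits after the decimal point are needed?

One degree of latitude covers 111000 m.
Rounding to N decimal places gives at most 0.5 × 10⁻ᴺ degrees of error, i.e. 0.5 × 10⁻ᴺ × 111000 m.
Need 0.5 × 111000 × 10⁻ᴺ ≤ 3.3 → 10⁻ᴺ ≤ 5.946e-05, so N ≥ 4.23.
At 4 places the error can reach 5.55 m, but 5 places keeps it to 0.555 m.

5 decimal places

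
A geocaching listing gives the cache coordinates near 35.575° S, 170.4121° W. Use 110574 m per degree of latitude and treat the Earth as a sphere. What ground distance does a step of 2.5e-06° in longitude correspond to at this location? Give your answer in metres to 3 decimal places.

0.225 metres

One degree of longitude here spans 110574 × cos 35.575° = 110574 × 0.8134 ≈ 89935.9 m; 2.5e-06° of that is 0.22484 m.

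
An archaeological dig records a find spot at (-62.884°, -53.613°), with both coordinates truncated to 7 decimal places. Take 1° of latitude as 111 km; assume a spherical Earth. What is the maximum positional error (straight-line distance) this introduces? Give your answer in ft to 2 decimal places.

Truncating at 7 decimal places can drop up to a full unit in the last place, so each coordinate may be off by as much as 1e-07°.
North–south component: 1e-07° × 111000 = 0.0111 m.
E–W at 62.884°: 1e-07° × 111000 × cos 62.884° = 1e-07 × 111000 × 0.4558 ≈ 0.00505931 m.
The two errors are perpendicular, so the maximum displacement is √(0.0111² + 0.00505931²) ≈ 0.0121986 m.
In feet: 0.0121986 m ÷ 0.3048 ≈ 0.040022 ft.

0.04 ft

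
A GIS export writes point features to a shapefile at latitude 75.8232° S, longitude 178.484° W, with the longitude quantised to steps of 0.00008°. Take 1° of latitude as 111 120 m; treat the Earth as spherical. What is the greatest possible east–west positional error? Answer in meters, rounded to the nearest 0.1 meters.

1.1 meters

With a 0.00008° grid the true value lies within half a step, ±0.00008°/2 = ±4e-05°, of the stored one.
One degree of longitude at 75.8232° is 111120 × cos 75.8232° ≈ 111120 × 0.2449 = 27214.9 m.
Maximum E–W displacement: 4e-05 × 27214.9 = 1.0886 m.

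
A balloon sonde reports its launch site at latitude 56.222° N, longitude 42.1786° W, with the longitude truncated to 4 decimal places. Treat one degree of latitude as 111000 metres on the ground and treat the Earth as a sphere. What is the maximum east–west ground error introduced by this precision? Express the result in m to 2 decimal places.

Truncating at 4 decimal places can drop up to a full unit in the last place, so the longitude may be off by as much as 0.0001°.
Parallels shrink by cos φ, so at 56.222° a degree of longitude is 111000 × 0.5560 ≈ 61713.4 m.
So at most 0.0001° × 61713.4 ≈ 6.17134 m east–west.

6.17 m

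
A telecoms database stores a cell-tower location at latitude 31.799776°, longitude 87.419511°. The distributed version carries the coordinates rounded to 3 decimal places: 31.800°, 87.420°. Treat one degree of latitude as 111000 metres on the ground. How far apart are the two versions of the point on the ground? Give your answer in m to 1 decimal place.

Δlat = 31.799776 − 31.800 = -0.000224°; Δlon = 87.419511 − 87.420 = -0.000489°.
N–S: -0.000224° × 111000 m/° = -24.864 m.
East–west at this latitude: -0.000489° × 111000 × cos 31.8° ≈ -0.000489 × 94338.1 = -46.1313 m.
Combined displacement = (24.864² + 46.1313²)^½ ≈ 52.4053 m.

52.4 m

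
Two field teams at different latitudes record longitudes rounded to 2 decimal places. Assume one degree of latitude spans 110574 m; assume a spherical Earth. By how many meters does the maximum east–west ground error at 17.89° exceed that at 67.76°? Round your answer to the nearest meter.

317 meters

Rounding to 2 decimal places leaves the longitude within ±0.005° of the true value.
Error at 17.89° = 0.005° × 110574 × cos 17.89° ≈ 552.87 × 0.9516 = 526.14 m.
Error at 67.76° = 0.005° × 110574 × cos 67.76° ≈ 552.87 × 0.3785 = 209.25 m.
So the lower-latitude error exceeds the higher by 526.14 − 209.25 = 316.88 m.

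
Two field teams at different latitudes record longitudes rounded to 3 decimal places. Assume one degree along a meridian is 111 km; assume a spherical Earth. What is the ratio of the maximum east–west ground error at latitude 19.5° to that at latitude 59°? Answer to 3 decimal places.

Rounding to 3 decimal places leaves the longitude within ±0.0005° of the true value.
Error at 19.5° = 0.0005° × 111000 × cos 19.5° ≈ 55.5 × 0.9426 = 52.317 m.
Error at 59° = 0.0005° × 111000 × cos 59° ≈ 55.5 × 0.5150 = 28.585 m.
The ratio reduces to cos 19.5° / cos 59° = 0.9426/0.5150 ≈ 1.8302.

1.830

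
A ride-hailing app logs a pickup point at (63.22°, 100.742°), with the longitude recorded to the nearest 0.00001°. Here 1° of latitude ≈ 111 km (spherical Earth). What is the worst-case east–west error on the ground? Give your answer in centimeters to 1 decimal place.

25.0 centimeters

Rounding to 5 decimal places leaves the longitude within ±5e-06° of the true value.
One degree of longitude at 63.22° is 111000 × cos 63.22° ≈ 111000 × 0.4506 = 50012.8 m.
Maximum E–W displacement: 5e-06 × 50012.8 = 0.250064 m.
That is 0.250064 m = 25.006 cm.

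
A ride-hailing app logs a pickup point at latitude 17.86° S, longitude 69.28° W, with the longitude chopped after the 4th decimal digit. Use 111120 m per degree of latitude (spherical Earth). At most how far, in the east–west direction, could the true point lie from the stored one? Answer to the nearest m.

Truncating at 4 decimal places can drop up to a full unit in the last place, so the longitude may be off by as much as 0.0001°.
Parallels shrink by cos φ, so at 17.86° a degree of longitude is 111120 × 0.9518 ≈ 105765 m.
East–west error: 0.0001° × 105765 m/° ≈ 10.5765 m.

11 m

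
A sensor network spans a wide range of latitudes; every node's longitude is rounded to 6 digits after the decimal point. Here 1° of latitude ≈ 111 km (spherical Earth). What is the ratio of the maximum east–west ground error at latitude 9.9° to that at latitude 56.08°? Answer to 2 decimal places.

Rounding to 6 decimal places leaves the longitude within ±5e-07° of the true value.
Error at 9.9° = 5e-07° × 111000 × cos 9.9° ≈ 0.0555 × 0.9851 = 0.054674 m.
At 56.08°: 5e-07° × 111000 × cos 56.08° = 5e-07 × 111000 × 0.5580 ≈ 0.030971 m.
Ratio: 0.054674 / 0.030971 = cos 9.9° / cos 56.08° ≈ 1.7653.

1.77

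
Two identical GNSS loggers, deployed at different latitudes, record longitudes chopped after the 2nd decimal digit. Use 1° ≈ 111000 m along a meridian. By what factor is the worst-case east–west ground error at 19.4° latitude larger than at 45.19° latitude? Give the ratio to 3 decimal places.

1.338

Truncating at 2 decimal places can drop up to a full unit in the last place, so the longitude may be off by as much as 0.01°.
At 19.4°: 0.01° × 111000 × cos 19.4° = 0.01 × 111000 × 0.9432 ≈ 1047 m.
At 45.19°: 0.01° × 111000 × cos 45.19° = 0.01 × 111000 × 0.7048 ≈ 782.28 m.
Ratio: 1047 / 782.28 = cos 19.4° / cos 45.19° ≈ 1.3384.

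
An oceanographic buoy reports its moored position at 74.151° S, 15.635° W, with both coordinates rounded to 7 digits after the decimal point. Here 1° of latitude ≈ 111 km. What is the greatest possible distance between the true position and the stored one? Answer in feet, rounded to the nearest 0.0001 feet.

0.0189 feet

Rounding to 7 decimal places leaves each coordinate within ±5e-08° of the true value.
N–S: 5e-08° × 111000 m/° = 0.00555 m.
East–west component at 74.151°: 5e-08° × 111000 × cos 74.151° ≈ 5e-08 × 30314.4 ≈ 0.00151572 m.
Worst case both components are at the extreme and orthogonal: √(0.00555² + 0.00151572²) ≈ 0.00575325 m.
Converting: 0.00575325 m × 3.2808 ft/m ≈ 0.018875 ft.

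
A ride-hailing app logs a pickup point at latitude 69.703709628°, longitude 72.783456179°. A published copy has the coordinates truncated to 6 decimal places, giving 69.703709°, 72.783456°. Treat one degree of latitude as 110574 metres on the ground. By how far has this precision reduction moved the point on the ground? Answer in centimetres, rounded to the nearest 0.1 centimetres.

The latitude changed by +0.000000628° and the longitude by +0.000000179°.
N–S: 0.000000628° × 110574 m/° = 0.0694405 m.
E–W at 69.7037°: 0.000000179° × 110574 × cos 69.7037° = 0.000000179 × 110574 × 0.3469 ≈ 0.00686561 m.
Hypotenuse of the two orthogonal shifts: √(0.0694405² + 0.00686561²) = 0.069779 m.
That is 0.069779 m = 6.9779 cm.

7.0 centimetres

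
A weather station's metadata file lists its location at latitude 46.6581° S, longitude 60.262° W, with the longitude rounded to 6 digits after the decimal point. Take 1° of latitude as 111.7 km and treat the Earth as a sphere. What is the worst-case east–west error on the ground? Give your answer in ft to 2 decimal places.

0.13 ft

Rounding to 6 decimal places leaves the longitude within ±5e-07° of the true value.
One degree of longitude at 46.6581° is 111700 × cos 46.6581° ≈ 111700 × 0.6864 = 76665.3 m.
East–west error: 5e-07° × 76665.3 m/° ≈ 0.0383327 m.
Converting: 0.0383327 m × 3.2808 ft/m ≈ 0.12576 ft.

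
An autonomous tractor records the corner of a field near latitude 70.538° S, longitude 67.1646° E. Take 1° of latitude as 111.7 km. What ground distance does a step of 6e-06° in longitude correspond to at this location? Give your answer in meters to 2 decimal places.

One degree of longitude here spans 111700 × cos 70.538° = 111700 × 0.3332 ≈ 37216.4 m; 6e-06° of that is 0.223298 m.

0.22 meters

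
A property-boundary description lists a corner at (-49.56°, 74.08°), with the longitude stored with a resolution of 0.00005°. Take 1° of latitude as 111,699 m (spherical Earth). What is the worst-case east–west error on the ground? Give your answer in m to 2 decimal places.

With a 0.00005° grid the true value lies within half a step, ±0.00005°/2 = ±2.5e-05°, of the stored one.
One degree of longitude at 49.56° is 111699 × cos 49.56° ≈ 111699 × 0.6487 = 72453.7 m.
Maximum E–W displacement: 2.5e-05 × 72453.7 = 1.81134 m.

1.81 m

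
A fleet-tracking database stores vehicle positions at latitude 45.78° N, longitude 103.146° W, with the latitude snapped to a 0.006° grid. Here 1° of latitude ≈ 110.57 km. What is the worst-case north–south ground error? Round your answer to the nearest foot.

1088 feet

With a 0.006° grid the true value lies within half a step, ±0.006°/2 = ±0.003°, of the stored one.
Along the meridian that is 0.003° × 110570 m/° = 331.71 m.
Converting: 331.71 m × 3.2808 ft/m ≈ 1088.3 ft.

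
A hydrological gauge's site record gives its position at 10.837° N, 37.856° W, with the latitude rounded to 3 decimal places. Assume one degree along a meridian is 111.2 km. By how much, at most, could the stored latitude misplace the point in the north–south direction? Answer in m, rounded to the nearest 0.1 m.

55.6 m

Rounding to 3 decimal places leaves the latitude within ±0.0005° of the true value.
Along the meridian that is 0.0005° × 111200 m/° = 55.6 m.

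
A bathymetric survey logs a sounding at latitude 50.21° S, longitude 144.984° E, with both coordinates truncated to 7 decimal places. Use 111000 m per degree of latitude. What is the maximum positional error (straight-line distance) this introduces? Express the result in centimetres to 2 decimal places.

Truncating at 7 decimal places can drop up to a full unit in the last place, so each coordinate may be off by as much as 1e-07°.
North–south component: 1e-07° × 111000 = 0.0111 m.
East–west component at 50.21°: 1e-07° × 111000 × cos 50.21° ≈ 1e-07 × 71037.3 ≈ 0.00710373 m.
Worst case both components are at the extreme and orthogonal: √(0.0111² + 0.00710373²) ≈ 0.0131785 m.
That is 0.0131785 m = 1.3179 cm.

1.32 centimetres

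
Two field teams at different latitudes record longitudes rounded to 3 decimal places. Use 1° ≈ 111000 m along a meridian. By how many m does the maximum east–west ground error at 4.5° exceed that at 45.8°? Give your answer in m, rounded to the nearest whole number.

Rounding to 3 decimal places leaves the longitude within ±0.0005° of the true value.
At 4.5°: 0.0005° × 111000 × cos 4.5° = 0.0005 × 111000 × 0.9969 ≈ 55.329 m.
At 45.8°: 0.0005° × 111000 × cos 45.8° = 0.0005 × 111000 × 0.6972 ≈ 38.693 m.
So the lower-latitude error exceeds the higher by 55.329 − 38.693 = 16.636 m.

17 m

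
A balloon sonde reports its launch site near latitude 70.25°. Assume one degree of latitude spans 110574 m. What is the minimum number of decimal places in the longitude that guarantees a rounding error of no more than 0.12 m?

6 decimal places

At 70.25° one degree of longitude covers 110574 × cos 70.25° ≈ 110574 × 0.3379 ≈ 37364.8 m.
With N decimal places the half-ulp bound is 0.5·10⁻ᴺ°, or 0.5·10⁻ᴺ × 37364.8 m on the ground.
Setting 18682.4 × 10⁻ᴺ ≤ 0.12 gives 10ᴺ ≥ 1.557e+05, i.e. N ≥ 5.19.
So 6 decimal places suffice (0.0187 m); 5 would allow up to 0.187 m.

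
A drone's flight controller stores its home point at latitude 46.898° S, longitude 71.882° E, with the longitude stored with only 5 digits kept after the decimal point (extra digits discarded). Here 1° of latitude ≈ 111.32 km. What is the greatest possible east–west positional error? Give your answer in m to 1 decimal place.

Truncating at 5 decimal places can drop up to a full unit in the last place, so the longitude may be off by as much as 1e-05°.
Parallels shrink by cos φ, so at 46.898° a degree of longitude is 111320 × 0.6833 ≈ 76064.9 m.
Maximum E–W displacement: 1e-05 × 76064.9 = 0.760649 m.

0.8 m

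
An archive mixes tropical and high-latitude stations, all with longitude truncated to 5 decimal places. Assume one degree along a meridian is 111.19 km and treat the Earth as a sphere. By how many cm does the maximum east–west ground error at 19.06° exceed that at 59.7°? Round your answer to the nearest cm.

49 cm

Truncating at 5 decimal places can drop up to a full unit in the last place, so the longitude may be off by as much as 1e-05°.
At 19.06°: 1e-05° × 111190 × cos 19.06° = 1e-05 × 111190 × 0.9452 ≈ 1.0509 m.
At 59.7°: 1e-05° × 111190 × cos 59.7° = 1e-05 × 111190 × 0.5045 ≈ 0.56098 m.
Difference: 1.0509 − 0.56098 = 0.48996 m.
That is 0.489958 m = 48.996 cm.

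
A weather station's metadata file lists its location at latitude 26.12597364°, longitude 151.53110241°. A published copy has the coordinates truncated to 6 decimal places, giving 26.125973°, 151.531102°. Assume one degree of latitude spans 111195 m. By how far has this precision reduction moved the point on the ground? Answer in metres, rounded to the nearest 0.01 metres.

0.08 metres

Δlat = 26.12597364 − 26.125973 = +0.00000064°; Δlon = 151.53110241 − 151.531102 = +0.00000041°.
N–S: 0.00000064° × 111195 m/° = 0.0711648 m.
East–west at this latitude: 0.00000041° × 111195 × cos 26.126° ≈ 0.00000041 × 99834 = 0.0409319 m.
Hypotenuse of the two orthogonal shifts: √(0.0711648² + 0.0409319²) = 0.0820966 m.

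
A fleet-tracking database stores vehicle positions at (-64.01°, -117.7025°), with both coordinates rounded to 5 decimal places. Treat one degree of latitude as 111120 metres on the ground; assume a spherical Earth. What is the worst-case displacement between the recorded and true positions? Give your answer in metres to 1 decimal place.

0.6 metres

Rounding to 5 decimal places leaves each coordinate within ±5e-06° of the true value.
N–S: 5e-06° × 111120 m/° = 0.5556 m.
E–W at 64.01°: 5e-06° × 111120 × cos 64.01° = 5e-06 × 111120 × 0.4382 ≈ 0.243472 m.
The two errors are perpendicular, so the maximum displacement is √(0.5556² + 0.243472²) ≈ 0.606605 m.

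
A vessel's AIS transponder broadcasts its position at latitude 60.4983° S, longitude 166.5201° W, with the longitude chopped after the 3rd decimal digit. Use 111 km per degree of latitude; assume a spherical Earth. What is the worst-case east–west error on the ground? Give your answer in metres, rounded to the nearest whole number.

Truncating at 3 decimal places can drop up to a full unit in the last place, so the longitude may be off by as much as 0.001°.
At latitude 60.4983° a degree of longitude spans 111000 m × cos 60.4983° = 111000 × 0.4924 ≈ 54661.9 m.
Maximum E–W displacement: 0.001 × 54661.9 = 54.6619 m.

55 metres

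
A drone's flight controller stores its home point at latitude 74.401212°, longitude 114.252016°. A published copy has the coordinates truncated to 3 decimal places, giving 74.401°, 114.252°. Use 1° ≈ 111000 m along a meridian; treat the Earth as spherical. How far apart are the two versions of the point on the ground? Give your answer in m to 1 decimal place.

The latitude changed by +0.000212° and the longitude by +0.000016°.
North–south shift: 0.000212 × 111000 = 23.532 m.
East–west at this latitude: 0.000016° × 111000 × cos 74.401° ≈ 0.000016 × 29848.2 = 0.477572 m.
Combined displacement = (23.532² + 0.477572²)^½ ≈ 23.5368 m.

23.5 m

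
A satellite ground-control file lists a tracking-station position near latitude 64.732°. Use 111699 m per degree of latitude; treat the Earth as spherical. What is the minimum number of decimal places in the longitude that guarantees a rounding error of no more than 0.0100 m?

7

At 64.732° one degree of longitude covers 111699 × cos 64.732° ≈ 111699 × 0.4269 ≈ 47679 m.
N decimal places → at most half a unit in the last place, 0.5 × 10⁻ᴺ° = 47679/2 × 10⁻ᴺ m.
Setting 23839.5 × 10⁻ᴺ ≤ 0.0100 gives 10ᴺ ≥ 2.384e+06, i.e. N ≥ 6.38.
At 6 places the error can reach 0.0238 m, but 7 places keeps it to 0.00238 m.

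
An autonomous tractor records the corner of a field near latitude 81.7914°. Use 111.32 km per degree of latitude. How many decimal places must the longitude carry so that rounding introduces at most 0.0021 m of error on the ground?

At 81.7914° one degree of longitude covers 111320 × cos 81.7914° ≈ 111320 × 0.1428 ≈ 15894 m.
N decimal places → at most half a unit in the last place, 0.5 × 10⁻ᴺ° = 15894/2 × 10⁻ᴺ m.
Need 0.5 × 15894 × 10⁻ᴺ ≤ 0.0021 → 10⁻ᴺ ≤ 2.643e-07, so N ≥ 6.58.
So 7 decimal places suffice (0.000795 m); 6 would allow up to 0.00795 m.

7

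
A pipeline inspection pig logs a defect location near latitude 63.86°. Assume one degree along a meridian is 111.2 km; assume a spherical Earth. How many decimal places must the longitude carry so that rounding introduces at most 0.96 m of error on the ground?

5 decimal places

At 63.86° one degree of longitude covers 111200 × cos 63.86° ≈ 111200 × 0.4406 ≈ 48990.9 m.
N decimal places → at most half a unit in the last place, 0.5 × 10⁻ᴺ° = 48990.9/2 × 10⁻ᴺ m.
Need 0.5 × 48990.9 × 10⁻ᴺ ≤ 0.96 → 10⁻ᴺ ≤ 3.919e-05, so N ≥ 4.41.
So 5 decimal places suffice (0.245 m); 4 would allow up to 2.45 m.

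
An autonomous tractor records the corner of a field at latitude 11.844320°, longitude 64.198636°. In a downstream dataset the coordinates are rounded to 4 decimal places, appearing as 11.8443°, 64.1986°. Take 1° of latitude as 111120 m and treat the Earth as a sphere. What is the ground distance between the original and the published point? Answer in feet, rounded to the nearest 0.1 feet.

Δlat = 11.844320 − 11.8443 = +0.000020°; Δlon = 64.198636 − 64.1986 = +0.000036°.
North–south shift: 0.000020 × 111120 = 2.2224 m.
E–W at 11.8443°: 0.000036° × 111120 × cos 11.8443° = 0.000036 × 111120 × 0.9787 ≈ 3.91515 m.
Distance: √(2.2224² + 3.91515²) ≈ 4.50194 m.
In feet: 4.50194 m ÷ 0.3048 ≈ 14.77 ft.

14.8 feet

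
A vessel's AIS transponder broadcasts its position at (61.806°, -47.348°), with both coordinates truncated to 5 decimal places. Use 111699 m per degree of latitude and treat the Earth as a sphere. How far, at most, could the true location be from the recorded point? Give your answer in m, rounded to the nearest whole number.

1 m

Truncating at 5 decimal places can drop up to a full unit in the last place, so each coordinate may be off by as much as 1e-05°.
Latitude error → 1e-05 × 111699 = 1.11699 m along the meridian.
East–west component at 61.806°: 1e-05° × 111699 × cos 61.806° ≈ 1e-05 × 52773.1 ≈ 0.527731 m.
Combining orthogonally: (1.11699² + 0.527731²)^½ ≈ 1.23538 m.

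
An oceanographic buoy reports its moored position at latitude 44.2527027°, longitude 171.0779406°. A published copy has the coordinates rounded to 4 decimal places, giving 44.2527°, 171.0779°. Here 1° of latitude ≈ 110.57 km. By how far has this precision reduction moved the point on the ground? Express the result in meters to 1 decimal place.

The latitude changed by +0.0000027° and the longitude by +0.0000406°.
North–south shift: 0.0000027 × 110570 = 0.298539 m.
E–W at 44.2527°: 0.0000406° × 110570 × cos 44.2527° = 0.0000406 × 110570 × 0.7163 ≈ 3.21543 m.
Distance: √(0.298539² + 3.21543²) ≈ 3.22926 m.

3.2 meters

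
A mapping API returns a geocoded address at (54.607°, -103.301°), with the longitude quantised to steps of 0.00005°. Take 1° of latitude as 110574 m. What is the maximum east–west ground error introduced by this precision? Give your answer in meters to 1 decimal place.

1.6 meters

With a 0.00005° grid the true value lies within half a step, ±0.00005°/2 = ±2.5e-05°, of the stored one.
One degree of longitude at 54.607° is 110574 × cos 54.607° ≈ 110574 × 0.5792 = 64042.4 m.
Maximum E–W displacement: 2.5e-05 × 64042.4 = 1.60106 m.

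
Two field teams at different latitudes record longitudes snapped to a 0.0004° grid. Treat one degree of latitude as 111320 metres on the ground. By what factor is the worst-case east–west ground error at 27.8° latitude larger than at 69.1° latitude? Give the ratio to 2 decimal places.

With a 0.0004° grid the true value lies within half a step, ±0.0004°/2 = ±0.0002°, of the stored one.
At 27.8°: 0.0002° × 111320 × cos 27.8° = 0.0002 × 111320 × 0.8846 ≈ 19.694 m.
Error at 69.1° = 0.0002° × 111320 × cos 69.1° ≈ 22.264 × 0.3567 = 7.9424 m.
The ratio reduces to cos 27.8° / cos 69.1° = 0.8846/0.3567 ≈ 2.4796.

2.48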